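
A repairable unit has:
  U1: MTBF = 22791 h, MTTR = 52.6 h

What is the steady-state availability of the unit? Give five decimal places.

0.99770

A(U1) = MTBF/(MTBF+MTTR) = 22791/(22791+52.6) = 0.99770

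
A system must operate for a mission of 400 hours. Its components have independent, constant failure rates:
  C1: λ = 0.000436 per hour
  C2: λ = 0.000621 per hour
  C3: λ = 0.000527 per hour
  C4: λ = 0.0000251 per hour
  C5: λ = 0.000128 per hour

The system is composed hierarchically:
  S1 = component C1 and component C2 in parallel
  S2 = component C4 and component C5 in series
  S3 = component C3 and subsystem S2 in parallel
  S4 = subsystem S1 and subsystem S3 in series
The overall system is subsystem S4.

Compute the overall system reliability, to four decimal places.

R(C1) = exp(−0.000436 × 400) = 0.839961
R(C2) = exp(−0.000621 × 400) = 0.780048
R(C3) = exp(−0.000527 × 400) = 0.809936
R(C4) = exp(−0.0000251 × 400) = 0.990010
R(C5) = exp(−0.000128 × 400) = 0.950089
Parallel (C1 and C2): 1 − (1 − 0.839961)(1 − 0.780048) = 0.964799
Series (C4 and C5): 0.990010 × 0.950089 = 0.940598
Parallel (C3 and [0.940598]): 1 − (1 − 0.809936)(1 − 0.940598) = 0.988710
Series ([0.964799] and [0.988710]): 0.964799 × 0.988710 = 0.9539

0.9539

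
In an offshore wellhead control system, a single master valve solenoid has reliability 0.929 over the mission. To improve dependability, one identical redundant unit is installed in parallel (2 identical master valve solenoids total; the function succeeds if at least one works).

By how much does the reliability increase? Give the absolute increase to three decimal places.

0.066

R_before = 0.929
R_after = 1 − (1 − 0.929)^2 = 0.995
ΔR = 0.995 − 0.929 = 0.066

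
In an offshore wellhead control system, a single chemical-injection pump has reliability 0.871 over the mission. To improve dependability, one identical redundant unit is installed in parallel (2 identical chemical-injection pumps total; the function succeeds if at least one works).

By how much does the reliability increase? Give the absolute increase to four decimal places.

R_before = 0.871
R_after = 1 − (1 − 0.871)^2 = 0.9834
ΔR = 0.9834 − 0.871 = 0.1124

0.1124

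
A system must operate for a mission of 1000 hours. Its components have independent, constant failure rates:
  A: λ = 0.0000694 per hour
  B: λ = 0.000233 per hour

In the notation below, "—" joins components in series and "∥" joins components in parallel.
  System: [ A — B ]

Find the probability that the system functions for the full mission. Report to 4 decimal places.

0.7390

R(A) = exp(−0.0000694 × 1000) = 0.932953
R(B) = exp(−0.000233 × 1000) = 0.792154
Series (A and B): 0.932953 × 0.792154 = 0.7390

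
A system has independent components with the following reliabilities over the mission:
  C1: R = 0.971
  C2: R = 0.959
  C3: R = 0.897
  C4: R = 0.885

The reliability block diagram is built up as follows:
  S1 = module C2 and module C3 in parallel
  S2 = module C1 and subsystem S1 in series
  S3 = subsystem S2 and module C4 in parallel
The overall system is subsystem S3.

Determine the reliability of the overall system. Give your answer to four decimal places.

0.9962

Parallel (C2 and C3): 1 − (1 − 0.959000)(1 − 0.897000) = 0.995777
Series (C1 and [0.995777]): 0.971000 × 0.995777 = 0.966899
Parallel ([0.966899] and C4): 1 − (1 − 0.966899)(1 − 0.885000) = 0.9962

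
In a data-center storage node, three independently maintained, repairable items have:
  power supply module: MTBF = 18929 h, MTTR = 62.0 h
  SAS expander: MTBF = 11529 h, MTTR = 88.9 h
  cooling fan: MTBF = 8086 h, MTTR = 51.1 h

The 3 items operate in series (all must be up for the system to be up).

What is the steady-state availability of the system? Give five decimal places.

A(power supply module) = MTBF/(MTBF+MTTR) = 18929/(18929+62.0) = 0.996735
A(SAS expander) = MTBF/(MTBF+MTTR) = 11529/(11529+88.9) = 0.992348
A(cooling fan) = MTBF/(MTBF+MTTR) = 8086/(8086+51.1) = 0.993720
Series availability: 0.996735 × 0.992348 × 0.993720 = 0.98290

0.98290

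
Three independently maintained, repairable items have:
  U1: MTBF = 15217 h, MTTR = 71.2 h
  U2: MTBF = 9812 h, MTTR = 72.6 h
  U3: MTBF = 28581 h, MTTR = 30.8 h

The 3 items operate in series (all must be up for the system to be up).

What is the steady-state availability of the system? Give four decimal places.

0.9870

A(U1) = MTBF/(MTBF+MTTR) = 15217/(15217+71.2) = 0.995343
A(U2) = MTBF/(MTBF+MTTR) = 9812/(9812+72.6) = 0.992655
A(U3) = MTBF/(MTBF+MTTR) = 28581/(28581+30.8) = 0.998924
Series availability: 0.995343 × 0.992655 × 0.998924 = 0.9870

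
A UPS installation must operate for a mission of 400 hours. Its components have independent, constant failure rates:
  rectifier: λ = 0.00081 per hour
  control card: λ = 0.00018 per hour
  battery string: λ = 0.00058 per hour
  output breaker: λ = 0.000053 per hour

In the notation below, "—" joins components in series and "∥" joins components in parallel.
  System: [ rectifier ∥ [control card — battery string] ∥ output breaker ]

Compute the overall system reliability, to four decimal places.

0.9985

R(rectifier) = exp(−0.00081 × 400) = 0.723250
R(control card) = exp(−0.00018 × 400) = 0.930531
R(battery string) = exp(−0.00058 × 400) = 0.792946
R(output breaker) = exp(−0.000053 × 400) = 0.979023
Series (control card and battery string): 0.930531 × 0.792946 = 0.737861
Parallel (rectifier, [0.737861], and output breaker): 1 − (1 − 0.723250)(1 − 0.737861)(1 − 0.979023) = 0.9985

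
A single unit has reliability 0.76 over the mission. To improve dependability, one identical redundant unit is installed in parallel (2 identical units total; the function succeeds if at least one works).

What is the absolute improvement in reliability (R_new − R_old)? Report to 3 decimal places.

0.182

R_before = 0.76
R_after = 1 − (1 − 0.76)^2 = 0.942
ΔR = 0.942 − 0.76 = 0.182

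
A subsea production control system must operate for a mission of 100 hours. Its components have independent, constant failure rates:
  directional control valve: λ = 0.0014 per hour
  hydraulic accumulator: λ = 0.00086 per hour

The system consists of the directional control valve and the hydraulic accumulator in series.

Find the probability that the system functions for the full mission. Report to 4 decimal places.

0.7977

R(directional control valve) = exp(−0.0014 × 100) = 0.869358
R(hydraulic accumulator) = exp(−0.00086 × 100) = 0.917594
Series (directional control valve and hydraulic accumulator): 0.869358 × 0.917594 = 0.7977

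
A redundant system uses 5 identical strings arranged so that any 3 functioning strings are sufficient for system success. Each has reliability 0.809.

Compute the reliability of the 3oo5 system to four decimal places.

R = Σ_{i=3}^{5} C(5,i) p^i (1−p)^{5−i} with p = 0.809
C(5,3)·0.809^3·0.191^2 = 0.193158
C(5,4)·0.809^4·0.191^1 = 0.409070
C(5,5)·0.809^5·0.191^0 = 0.346531
Sum = 0.9488

0.9488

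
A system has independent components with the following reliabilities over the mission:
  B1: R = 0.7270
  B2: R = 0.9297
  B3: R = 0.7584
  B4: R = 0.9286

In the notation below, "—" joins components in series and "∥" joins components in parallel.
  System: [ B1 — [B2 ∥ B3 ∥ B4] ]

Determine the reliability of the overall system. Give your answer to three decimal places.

0.726

Parallel (B2, B3, and B4): 1 − (1 − 0.92970)(1 − 0.75840)(1 − 0.92860) = 0.99879
Series (B1 and [0.99879]): 0.72700 × 0.99879 = 0.726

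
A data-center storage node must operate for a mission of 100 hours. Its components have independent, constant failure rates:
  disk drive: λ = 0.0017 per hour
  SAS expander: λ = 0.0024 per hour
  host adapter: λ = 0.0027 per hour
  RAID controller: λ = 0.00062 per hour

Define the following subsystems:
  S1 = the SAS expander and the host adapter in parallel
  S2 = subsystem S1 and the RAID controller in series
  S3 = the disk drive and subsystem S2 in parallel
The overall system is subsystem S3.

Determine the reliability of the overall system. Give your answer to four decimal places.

R(disk drive) = exp(−0.0017 × 100) = 0.843665
R(SAS expander) = exp(−0.0024 × 100) = 0.786628
R(host adapter) = exp(−0.0027 × 100) = 0.763379
R(RAID controller) = exp(−0.00062 × 100) = 0.939883
Parallel (SAS expander and host adapter): 1 − (1 − 0.786628)(1 − 0.763379) = 0.949512
Series ([0.949512] and RAID controller): 0.949512 × 0.939883 = 0.892430
Parallel (disk drive and [0.892430]): 1 − (1 − 0.843665)(1 − 0.892430) = 0.9832

0.9832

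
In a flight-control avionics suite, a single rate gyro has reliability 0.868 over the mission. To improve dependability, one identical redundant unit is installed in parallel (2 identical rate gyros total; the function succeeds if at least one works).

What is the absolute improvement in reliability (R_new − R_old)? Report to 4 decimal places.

0.1146

R_before = 0.868
R_after = 1 − (1 − 0.868)^2 = 0.9826
ΔR = 0.9826 − 0.868 = 0.1146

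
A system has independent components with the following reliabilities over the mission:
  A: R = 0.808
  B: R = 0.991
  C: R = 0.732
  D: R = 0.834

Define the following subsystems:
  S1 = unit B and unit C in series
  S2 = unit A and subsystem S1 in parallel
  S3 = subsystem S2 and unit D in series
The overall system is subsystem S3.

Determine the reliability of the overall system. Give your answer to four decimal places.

0.7900

Series (B and C): 0.991000 × 0.732000 = 0.725412
Parallel (A and [0.725412]): 1 − (1 − 0.808000)(1 − 0.725412) = 0.947279
Series ([0.947279] and D): 0.947279 × 0.834000 = 0.7900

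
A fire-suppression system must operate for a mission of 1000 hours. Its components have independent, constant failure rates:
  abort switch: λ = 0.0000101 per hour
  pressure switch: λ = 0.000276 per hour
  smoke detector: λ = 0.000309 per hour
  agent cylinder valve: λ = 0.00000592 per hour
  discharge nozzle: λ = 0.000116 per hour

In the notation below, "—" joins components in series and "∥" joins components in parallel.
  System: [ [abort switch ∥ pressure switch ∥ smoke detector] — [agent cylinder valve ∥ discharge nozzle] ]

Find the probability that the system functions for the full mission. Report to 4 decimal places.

0.9987

R(abort switch) = exp(−0.0000101 × 1000) = 0.989951
R(pressure switch) = exp(−0.000276 × 1000) = 0.758813
R(smoke detector) = exp(−0.000309 × 1000) = 0.734181
R(agent cylinder valve) = exp(−0.00000592 × 1000) = 0.994097
R(discharge nozzle) = exp(−0.000116 × 1000) = 0.890475
Parallel (abort switch, pressure switch, and smoke detector): 1 − (1 − 0.989951)(1 − 0.758813)(1 − 0.734181) = 0.999356
Parallel (agent cylinder valve and discharge nozzle): 1 − (1 − 0.994097)(1 − 0.890475) = 0.999353
Series ([0.999356] and [0.999353]): 0.999356 × 0.999353 = 0.9987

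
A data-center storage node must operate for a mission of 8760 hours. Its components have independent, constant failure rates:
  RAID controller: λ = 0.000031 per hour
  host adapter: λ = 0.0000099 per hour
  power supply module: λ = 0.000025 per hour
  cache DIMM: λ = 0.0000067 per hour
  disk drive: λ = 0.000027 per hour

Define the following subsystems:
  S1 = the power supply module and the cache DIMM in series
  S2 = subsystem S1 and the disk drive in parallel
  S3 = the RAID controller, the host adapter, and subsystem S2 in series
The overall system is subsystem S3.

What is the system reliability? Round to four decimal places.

R(RAID controller) = exp(−0.000031 × 8760) = 0.762190
R(host adapter) = exp(−0.0000099 × 8760) = 0.916930
R(power supply module) = exp(−0.000025 × 8760) = 0.803322
R(cache DIMM) = exp(−0.0000067 × 8760) = 0.942997
R(disk drive) = exp(−0.000027 × 8760) = 0.789370
Series (power supply module and cache DIMM): 0.803322 × 0.942997 = 0.757530
Parallel ([0.757530] and disk drive): 1 − (1 − 0.757530)(1 − 0.789370) = 0.948929
Series (RAID controller, host adapter, and [0.948929]): 0.762190 × 0.916930 × 0.948929 = 0.6632

0.6632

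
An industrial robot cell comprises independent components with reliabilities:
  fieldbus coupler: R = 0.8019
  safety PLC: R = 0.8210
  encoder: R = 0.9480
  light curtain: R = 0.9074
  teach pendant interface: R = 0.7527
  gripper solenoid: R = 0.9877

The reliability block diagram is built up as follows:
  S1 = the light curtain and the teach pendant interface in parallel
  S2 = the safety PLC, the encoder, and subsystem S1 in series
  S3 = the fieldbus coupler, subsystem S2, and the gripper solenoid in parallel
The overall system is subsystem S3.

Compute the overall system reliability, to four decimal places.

Parallel (light curtain and teach pendant interface): 1 − (1 − 0.907400)(1 − 0.752700) = 0.977100
Series (safety PLC, encoder, and [0.977100]): 0.821000 × 0.948000 × 0.977100 = 0.760485
Parallel (fieldbus coupler, [0.760485], and gripper solenoid): 1 − (1 − 0.801900)(1 − 0.760485)(1 − 0.987700) = 0.9994

0.9994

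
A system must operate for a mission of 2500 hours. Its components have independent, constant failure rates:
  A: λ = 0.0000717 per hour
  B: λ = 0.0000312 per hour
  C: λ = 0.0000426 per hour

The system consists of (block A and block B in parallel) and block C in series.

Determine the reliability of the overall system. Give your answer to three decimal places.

0.888

R(A) = exp(−0.0000717 × 2500) = 0.83590
R(B) = exp(−0.0000312 × 2500) = 0.92496
R(C) = exp(−0.0000426 × 2500) = 0.89898
Parallel (A and B): 1 − (1 − 0.83590)(1 − 0.92496) = 0.98769
Series ([0.98769] and C): 0.98769 × 0.89898 = 0.888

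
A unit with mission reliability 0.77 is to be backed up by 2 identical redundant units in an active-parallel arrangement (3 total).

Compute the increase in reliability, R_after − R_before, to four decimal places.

0.2178

R_before = 0.77
R_after = 1 − (1 − 0.77)^3 = 0.9878
ΔR = 0.9878 − 0.77 = 0.2178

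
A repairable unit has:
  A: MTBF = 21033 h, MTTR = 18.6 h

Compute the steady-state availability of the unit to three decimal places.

0.999

A(A) = MTBF/(MTBF+MTTR) = 21033/(21033+18.6) = 0.999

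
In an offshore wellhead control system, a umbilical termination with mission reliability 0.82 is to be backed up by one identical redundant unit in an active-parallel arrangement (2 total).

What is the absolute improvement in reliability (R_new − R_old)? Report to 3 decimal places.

0.148

R_before = 0.82
R_after = 1 − (1 − 0.82)^2 = 0.968
ΔR = 0.968 − 0.82 = 0.148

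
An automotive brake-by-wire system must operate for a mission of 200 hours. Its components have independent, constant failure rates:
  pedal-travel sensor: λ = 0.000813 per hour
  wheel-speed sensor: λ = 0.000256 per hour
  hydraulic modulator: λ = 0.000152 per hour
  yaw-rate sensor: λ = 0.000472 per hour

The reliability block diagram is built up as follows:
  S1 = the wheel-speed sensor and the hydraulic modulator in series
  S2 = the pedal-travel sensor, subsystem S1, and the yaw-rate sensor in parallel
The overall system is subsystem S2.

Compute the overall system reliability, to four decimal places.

R(pedal-travel sensor) = exp(−0.000813 × 200) = 0.849931
R(wheel-speed sensor) = exp(−0.000256 × 200) = 0.950089
R(hydraulic modulator) = exp(−0.000152 × 200) = 0.970057
R(yaw-rate sensor) = exp(−0.000472 × 200) = 0.909919
Series (wheel-speed sensor and hydraulic modulator): 0.950089 × 0.970057 = 0.921640
Parallel (pedal-travel sensor, [0.921640], and yaw-rate sensor): 1 − (1 − 0.849931)(1 − 0.921640)(1 − 0.909919) = 0.9989

0.9989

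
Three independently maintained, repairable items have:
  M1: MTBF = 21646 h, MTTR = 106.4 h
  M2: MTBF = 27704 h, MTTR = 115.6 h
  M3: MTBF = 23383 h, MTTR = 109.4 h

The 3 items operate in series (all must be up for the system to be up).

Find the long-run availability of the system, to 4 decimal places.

A(M1) = MTBF/(MTBF+MTTR) = 21646/(21646+106.4) = 0.995109
A(M2) = MTBF/(MTBF+MTTR) = 27704/(27704+115.6) = 0.995845
A(M3) = MTBF/(MTBF+MTTR) = 23383/(23383+109.4) = 0.995343
Series availability: 0.995109 × 0.995845 × 0.995343 = 0.9864

0.9864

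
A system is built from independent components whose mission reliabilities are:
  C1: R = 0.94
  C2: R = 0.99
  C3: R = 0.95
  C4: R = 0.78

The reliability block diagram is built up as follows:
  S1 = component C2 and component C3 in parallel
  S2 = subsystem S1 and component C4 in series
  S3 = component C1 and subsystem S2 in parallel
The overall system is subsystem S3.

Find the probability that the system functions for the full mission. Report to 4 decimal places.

Parallel (C2 and C3): 1 − (1 − 0.990000)(1 − 0.950000) = 0.999500
Series ([0.999500] and C4): 0.999500 × 0.780000 = 0.779610
Parallel (C1 and [0.779610]): 1 − (1 − 0.940000)(1 − 0.779610) = 0.9868

0.9868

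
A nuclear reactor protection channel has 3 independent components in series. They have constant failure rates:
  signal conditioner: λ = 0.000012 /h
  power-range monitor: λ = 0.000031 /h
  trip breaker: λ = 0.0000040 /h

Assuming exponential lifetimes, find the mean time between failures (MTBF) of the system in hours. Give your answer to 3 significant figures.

21300

Series of exponential components: λ_sys = Σ λ_i
λ_sys = 0.000012 + 0.000031 + 0.0000040 = 4.7000e-05 /h
MTBF = 1 / λ_sys = 21300 h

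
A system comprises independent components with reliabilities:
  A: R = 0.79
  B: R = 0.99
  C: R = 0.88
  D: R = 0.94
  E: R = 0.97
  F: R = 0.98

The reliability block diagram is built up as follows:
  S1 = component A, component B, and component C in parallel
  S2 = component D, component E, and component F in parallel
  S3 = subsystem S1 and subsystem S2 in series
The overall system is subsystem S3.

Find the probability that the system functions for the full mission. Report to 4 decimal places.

Parallel (A, B, and C): 1 − (1 − 0.790000)(1 − 0.990000)(1 − 0.880000) = 0.999748
Parallel (D, E, and F): 1 − (1 − 0.940000)(1 − 0.970000)(1 − 0.980000) = 0.999964
Series ([0.999748] and [0.999964]): 0.999748 × 0.999964 = 0.9997

0.9997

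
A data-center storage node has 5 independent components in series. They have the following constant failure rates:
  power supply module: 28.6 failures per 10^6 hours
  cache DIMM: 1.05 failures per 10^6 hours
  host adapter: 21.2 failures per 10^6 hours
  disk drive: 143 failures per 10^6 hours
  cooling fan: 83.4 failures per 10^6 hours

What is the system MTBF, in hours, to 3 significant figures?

Series of exponential components: λ_sys = Σ λ_i
λ_sys = 0.0000286 + 0.00000105 + 0.0000212 + 0.000143 + 0.0000834 = 2.7725e-04 /h
MTBF = 1 / λ_sys = 3610 h

3610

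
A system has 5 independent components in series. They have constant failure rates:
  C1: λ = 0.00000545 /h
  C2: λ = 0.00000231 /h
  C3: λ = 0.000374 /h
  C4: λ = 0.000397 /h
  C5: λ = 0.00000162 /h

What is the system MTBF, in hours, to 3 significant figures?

1280

Series of exponential components: λ_sys = Σ λ_i
λ_sys = 0.00000545 + 0.00000231 + 0.000374 + 0.000397 + 0.00000162 = 7.8038e-04 /h
MTBF = 1 / λ_sys = 1280 h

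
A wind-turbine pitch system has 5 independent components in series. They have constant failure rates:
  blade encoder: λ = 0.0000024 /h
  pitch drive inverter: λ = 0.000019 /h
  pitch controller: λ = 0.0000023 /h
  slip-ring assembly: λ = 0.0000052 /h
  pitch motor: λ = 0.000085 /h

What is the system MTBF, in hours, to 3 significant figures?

8780

Series of exponential components: λ_sys = Σ λ_i
λ_sys = 0.0000024 + 0.000019 + 0.0000023 + 0.0000052 + 0.000085 = 1.1390e-04 /h
MTBF = 1 / λ_sys = 8780 h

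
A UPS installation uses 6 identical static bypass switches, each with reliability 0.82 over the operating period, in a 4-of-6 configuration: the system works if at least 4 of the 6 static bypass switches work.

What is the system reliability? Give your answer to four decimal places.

0.9241

R = Σ_{i=4}^{6} C(6,i) p^i (1−p)^{6−i} with p = 0.82
C(6,4)·0.82^4·0.18^2 = 0.219731
C(6,5)·0.82^5·0.18^1 = 0.400399
C(6,6)·0.82^6·0.18^0 = 0.304007
Sum = 0.9241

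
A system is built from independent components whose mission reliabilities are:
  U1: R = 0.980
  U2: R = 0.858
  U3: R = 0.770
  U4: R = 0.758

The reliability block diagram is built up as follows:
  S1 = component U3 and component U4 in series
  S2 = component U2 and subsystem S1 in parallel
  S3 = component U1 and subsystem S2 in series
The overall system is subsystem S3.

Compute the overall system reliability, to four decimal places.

Series (U3 and U4): 0.770000 × 0.758000 = 0.583660
Parallel (U2 and [0.583660]): 1 − (1 − 0.858000)(1 − 0.583660) = 0.940880
Series (U1 and [0.940880]): 0.980000 × 0.940880 = 0.9221

0.9221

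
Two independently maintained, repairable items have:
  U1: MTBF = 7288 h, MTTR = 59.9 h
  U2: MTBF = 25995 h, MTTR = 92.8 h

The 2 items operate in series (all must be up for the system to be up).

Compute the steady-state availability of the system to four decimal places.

A(U1) = MTBF/(MTBF+MTTR) = 7288/(7288+59.9) = 0.991848
A(U2) = MTBF/(MTBF+MTTR) = 25995/(25995+92.8) = 0.996443
Series availability: 0.991848 × 0.996443 = 0.9883

0.9883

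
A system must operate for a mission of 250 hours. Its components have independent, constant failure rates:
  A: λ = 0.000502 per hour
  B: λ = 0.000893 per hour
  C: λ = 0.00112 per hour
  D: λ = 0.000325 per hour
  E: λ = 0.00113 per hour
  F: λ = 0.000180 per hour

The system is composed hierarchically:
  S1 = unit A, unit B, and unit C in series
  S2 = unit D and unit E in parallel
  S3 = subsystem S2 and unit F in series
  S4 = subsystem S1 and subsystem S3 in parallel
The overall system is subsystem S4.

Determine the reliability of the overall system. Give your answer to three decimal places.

R(A) = exp(−0.000502 × 250) = 0.88206
R(B) = exp(−0.000893 × 250) = 0.79991
R(C) = exp(−0.00112 × 250) = 0.75578
R(D) = exp(−0.000325 × 250) = 0.92196
R(E) = exp(−0.00113 × 250) = 0.75390
R(F) = exp(−0.000180 × 250) = 0.95600
Series (A, B, and C): 0.88206 × 0.79991 × 0.75578 = 0.53325
Parallel (D and E): 1 − (1 − 0.92196)(1 − 0.75390) = 0.98079
Series ([0.98079] and F): 0.98079 × 0.95600 = 0.93764
Parallel ([0.53325] and [0.93764]): 1 − (1 − 0.53325)(1 − 0.93764) = 0.971

0.971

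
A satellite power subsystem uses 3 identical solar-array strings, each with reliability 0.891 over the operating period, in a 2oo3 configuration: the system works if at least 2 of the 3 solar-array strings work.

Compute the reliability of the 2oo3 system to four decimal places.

0.9669

R = Σ_{i=2}^{3} C(3,i) p^i (1−p)^{3−i} with p = 0.891
C(3,2)·0.891^2·0.109^1 = 0.259599
C(3,3)·0.891^3·0.109^0 = 0.707348
Sum = 0.9669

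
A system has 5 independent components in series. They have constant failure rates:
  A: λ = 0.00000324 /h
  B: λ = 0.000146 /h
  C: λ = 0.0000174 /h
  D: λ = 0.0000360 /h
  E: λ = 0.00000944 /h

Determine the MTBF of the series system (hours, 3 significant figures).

4720

Series of exponential components: λ_sys = Σ λ_i
λ_sys = 0.00000324 + 0.000146 + 0.0000174 + 0.0000360 + 0.00000944 = 2.1208e-04 /h
MTBF = 1 / λ_sys = 4720 h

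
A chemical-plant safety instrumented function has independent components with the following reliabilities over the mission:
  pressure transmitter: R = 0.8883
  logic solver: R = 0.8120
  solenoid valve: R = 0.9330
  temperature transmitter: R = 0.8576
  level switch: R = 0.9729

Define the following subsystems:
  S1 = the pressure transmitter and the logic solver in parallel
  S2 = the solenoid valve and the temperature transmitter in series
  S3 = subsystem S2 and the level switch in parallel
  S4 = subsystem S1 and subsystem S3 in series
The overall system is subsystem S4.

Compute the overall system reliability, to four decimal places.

Parallel (pressure transmitter and logic solver): 1 − (1 − 0.888300)(1 − 0.812000) = 0.979000
Series (solenoid valve and temperature transmitter): 0.933000 × 0.857600 = 0.800141
Parallel ([0.800141] and level switch): 1 − (1 − 0.800141)(1 − 0.972900) = 0.994584
Series ([0.979000] and [0.994584]): 0.979000 × 0.994584 = 0.9737

0.9737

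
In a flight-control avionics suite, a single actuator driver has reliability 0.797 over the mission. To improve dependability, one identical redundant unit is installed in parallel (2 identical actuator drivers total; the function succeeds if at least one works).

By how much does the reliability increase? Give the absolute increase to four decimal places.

0.1618

R_before = 0.797
R_after = 1 − (1 − 0.797)^2 = 0.9588
ΔR = 0.9588 − 0.797 = 0.1618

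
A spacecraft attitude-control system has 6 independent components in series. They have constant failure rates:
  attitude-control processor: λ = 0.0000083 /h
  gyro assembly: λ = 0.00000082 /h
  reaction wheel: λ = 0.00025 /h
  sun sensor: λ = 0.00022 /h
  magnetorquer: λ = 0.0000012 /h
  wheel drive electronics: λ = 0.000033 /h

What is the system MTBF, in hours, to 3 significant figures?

Series of exponential components: λ_sys = Σ λ_i
λ_sys = 0.0000083 + 0.00000082 + 0.00025 + 0.00022 + 0.0000012 + 0.000033 = 5.1332e-04 /h
MTBF = 1 / λ_sys = 1950 h

1950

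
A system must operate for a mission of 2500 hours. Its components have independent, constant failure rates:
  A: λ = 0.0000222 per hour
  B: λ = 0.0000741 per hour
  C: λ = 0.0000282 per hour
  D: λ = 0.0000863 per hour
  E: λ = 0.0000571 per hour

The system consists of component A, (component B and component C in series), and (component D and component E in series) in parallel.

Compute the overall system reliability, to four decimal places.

R(A) = exp(−0.0000222 × 2500) = 0.946012
R(B) = exp(−0.0000741 × 2500) = 0.830897
R(C) = exp(−0.0000282 × 2500) = 0.931928
R(D) = exp(−0.0000863 × 2500) = 0.805937
R(E) = exp(−0.0000571 × 2500) = 0.866971
Series (B and C): 0.830897 × 0.931928 = 0.774336
Series (D and E): 0.805937 × 0.866971 = 0.698724
Parallel (A, [0.774336], and [0.698724]): 1 − (1 − 0.946012)(1 − 0.774336)(1 − 0.698724) = 0.9963

0.9963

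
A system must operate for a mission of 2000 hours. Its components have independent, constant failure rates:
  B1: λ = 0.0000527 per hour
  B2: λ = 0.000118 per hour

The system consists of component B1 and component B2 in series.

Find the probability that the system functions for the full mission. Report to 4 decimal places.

0.7108

R(B1) = exp(−0.0000527 × 2000) = 0.899964
R(B2) = exp(−0.000118 × 2000) = 0.789781
Series (B1 and B2): 0.899964 × 0.789781 = 0.7108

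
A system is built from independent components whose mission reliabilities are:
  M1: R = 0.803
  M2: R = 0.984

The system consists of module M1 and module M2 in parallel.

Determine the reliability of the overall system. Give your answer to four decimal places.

Parallel (M1 and M2): 1 − (1 − 0.803000)(1 − 0.984000) = 0.9968

0.9968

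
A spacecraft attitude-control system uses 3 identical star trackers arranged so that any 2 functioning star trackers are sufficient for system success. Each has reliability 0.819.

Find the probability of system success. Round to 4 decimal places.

0.9136

R = Σ_{i=2}^{3} C(3,i) p^i (1−p)^{3−i} with p = 0.819
C(3,2)·0.819^2·0.181^1 = 0.364223
C(3,3)·0.819^3·0.181^0 = 0.549353
Sum = 0.9136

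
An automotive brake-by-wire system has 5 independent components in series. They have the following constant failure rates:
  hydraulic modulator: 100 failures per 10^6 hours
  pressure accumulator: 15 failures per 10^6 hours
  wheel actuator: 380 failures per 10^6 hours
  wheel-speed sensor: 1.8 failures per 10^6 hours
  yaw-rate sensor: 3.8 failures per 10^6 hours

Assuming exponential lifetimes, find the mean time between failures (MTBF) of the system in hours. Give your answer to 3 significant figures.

Series of exponential components: λ_sys = Σ λ_i
λ_sys = 0.00010 + 0.000015 + 0.00038 + 0.0000018 + 0.0000038 = 5.0060e-04 /h
MTBF = 1 / λ_sys = 2000 h

2000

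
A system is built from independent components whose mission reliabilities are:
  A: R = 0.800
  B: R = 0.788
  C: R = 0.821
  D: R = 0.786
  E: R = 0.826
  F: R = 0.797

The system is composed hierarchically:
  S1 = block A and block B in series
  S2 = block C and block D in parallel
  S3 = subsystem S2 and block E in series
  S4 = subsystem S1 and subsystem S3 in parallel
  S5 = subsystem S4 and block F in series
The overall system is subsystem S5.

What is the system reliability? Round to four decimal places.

Series (A and B): 0.800000 × 0.788000 = 0.630400
Parallel (C and D): 1 − (1 − 0.821000)(1 − 0.786000) = 0.961694
Series ([0.961694] and E): 0.961694 × 0.826000 = 0.794359
Parallel ([0.630400] and [0.794359]): 1 − (1 − 0.630400)(1 − 0.794359) = 0.923995
Series ([0.923995] and F): 0.923995 × 0.797000 = 0.7364

0.7364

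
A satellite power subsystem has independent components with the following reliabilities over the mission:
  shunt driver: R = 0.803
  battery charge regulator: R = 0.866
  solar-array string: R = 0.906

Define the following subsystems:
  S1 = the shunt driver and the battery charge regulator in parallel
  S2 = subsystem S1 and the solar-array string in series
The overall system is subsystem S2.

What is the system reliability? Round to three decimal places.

Parallel (shunt driver and battery charge regulator): 1 − (1 − 0.80300)(1 − 0.86600) = 0.97360
Series ([0.97360] and solar-array string): 0.97360 × 0.90600 = 0.882

0.882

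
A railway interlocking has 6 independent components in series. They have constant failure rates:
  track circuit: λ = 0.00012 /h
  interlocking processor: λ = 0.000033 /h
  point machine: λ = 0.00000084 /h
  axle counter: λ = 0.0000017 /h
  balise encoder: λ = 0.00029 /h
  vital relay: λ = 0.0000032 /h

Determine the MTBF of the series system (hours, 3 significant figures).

Series of exponential components: λ_sys = Σ λ_i
λ_sys = 0.00012 + 0.000033 + 0.00000084 + 0.0000017 + 0.00029 + 0.0000032 = 4.4874e-04 /h
MTBF = 1 / λ_sys = 2230 h

2230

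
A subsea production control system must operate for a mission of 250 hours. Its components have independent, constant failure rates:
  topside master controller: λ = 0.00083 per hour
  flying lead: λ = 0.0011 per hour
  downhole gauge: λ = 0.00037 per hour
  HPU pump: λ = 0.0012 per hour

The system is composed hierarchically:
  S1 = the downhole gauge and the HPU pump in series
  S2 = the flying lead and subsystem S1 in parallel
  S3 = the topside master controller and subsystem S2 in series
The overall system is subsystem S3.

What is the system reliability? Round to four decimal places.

R(topside master controller) = exp(−0.00083 × 250) = 0.812613
R(flying lead) = exp(−0.0011 × 250) = 0.759572
R(downhole gauge) = exp(−0.00037 × 250) = 0.911649
R(HPU pump) = exp(−0.0012 × 250) = 0.740818
Series (downhole gauge and HPU pump): 0.911649 × 0.740818 = 0.675366
Parallel (flying lead and [0.675366]): 1 − (1 − 0.759572)(1 − 0.675366) = 0.921949
Series (topside master controller and [0.921949]): 0.812613 × 0.921949 = 0.7492

0.7492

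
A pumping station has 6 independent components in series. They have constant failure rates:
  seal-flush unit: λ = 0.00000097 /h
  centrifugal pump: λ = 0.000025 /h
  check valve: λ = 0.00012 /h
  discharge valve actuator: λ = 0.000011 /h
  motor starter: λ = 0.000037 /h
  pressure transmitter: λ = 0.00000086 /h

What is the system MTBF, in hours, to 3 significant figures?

5130

Series of exponential components: λ_sys = Σ λ_i
λ_sys = 0.00000097 + 0.000025 + 0.00012 + 0.000011 + 0.000037 + 0.00000086 = 1.9483e-04 /h
MTBF = 1 / λ_sys = 5130 h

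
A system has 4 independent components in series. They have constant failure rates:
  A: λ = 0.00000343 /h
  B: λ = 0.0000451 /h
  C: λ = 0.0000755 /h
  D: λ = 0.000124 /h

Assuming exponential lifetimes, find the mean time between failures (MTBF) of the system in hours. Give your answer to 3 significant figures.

4030

Series of exponential components: λ_sys = Σ λ_i
λ_sys = 0.00000343 + 0.0000451 + 0.0000755 + 0.000124 = 2.4803e-04 /h
MTBF = 1 / λ_sys = 4030 h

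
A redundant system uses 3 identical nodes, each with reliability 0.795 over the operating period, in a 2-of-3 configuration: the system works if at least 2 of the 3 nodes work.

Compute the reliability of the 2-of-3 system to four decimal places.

0.8912

R = Σ_{i=2}^{3} C(3,i) p^i (1−p)^{3−i} with p = 0.795
C(3,2)·0.795^2·0.205^1 = 0.388695
C(3,3)·0.795^3·0.205^0 = 0.502460
Sum = 0.8912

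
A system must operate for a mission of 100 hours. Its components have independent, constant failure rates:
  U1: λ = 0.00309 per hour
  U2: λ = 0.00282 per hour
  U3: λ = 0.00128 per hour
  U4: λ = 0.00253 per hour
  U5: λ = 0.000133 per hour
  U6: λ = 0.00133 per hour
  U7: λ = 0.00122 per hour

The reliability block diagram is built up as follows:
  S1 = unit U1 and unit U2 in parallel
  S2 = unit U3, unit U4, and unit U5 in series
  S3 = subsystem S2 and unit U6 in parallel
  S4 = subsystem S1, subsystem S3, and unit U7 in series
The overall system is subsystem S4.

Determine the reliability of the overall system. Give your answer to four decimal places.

R(U1) = exp(−0.00309 × 100) = 0.734181
R(U2) = exp(−0.00282 × 100) = 0.754274
R(U3) = exp(−0.00128 × 100) = 0.879853
R(U4) = exp(−0.00253 × 100) = 0.776468
R(U5) = exp(−0.000133 × 100) = 0.986788
R(U6) = exp(−0.00133 × 100) = 0.875465
R(U7) = exp(−0.00122 × 100) = 0.885148
Parallel (U1 and U2): 1 − (1 − 0.734181)(1 − 0.754274) = 0.934681
Series (U3, U4, and U5): 0.879853 × 0.776468 × 0.986788 = 0.674152
Parallel ([0.674152] and U6): 1 − (1 − 0.674152)(1 − 0.875465) = 0.959421
Series ([0.934681], [0.959421], and U7): 0.934681 × 0.959421 × 0.885148 = 0.7938

0.7938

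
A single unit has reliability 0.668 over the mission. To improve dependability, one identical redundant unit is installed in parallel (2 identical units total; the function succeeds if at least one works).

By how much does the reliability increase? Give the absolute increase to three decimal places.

0.222

R_before = 0.668
R_after = 1 − (1 − 0.668)^2 = 0.890
ΔR = 0.890 − 0.668 = 0.222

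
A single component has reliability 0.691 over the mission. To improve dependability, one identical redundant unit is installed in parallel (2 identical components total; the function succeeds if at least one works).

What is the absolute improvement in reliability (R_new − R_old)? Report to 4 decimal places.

R_before = 0.691
R_after = 1 − (1 − 0.691)^2 = 0.9045
ΔR = 0.9045 − 0.691 = 0.2135

0.2135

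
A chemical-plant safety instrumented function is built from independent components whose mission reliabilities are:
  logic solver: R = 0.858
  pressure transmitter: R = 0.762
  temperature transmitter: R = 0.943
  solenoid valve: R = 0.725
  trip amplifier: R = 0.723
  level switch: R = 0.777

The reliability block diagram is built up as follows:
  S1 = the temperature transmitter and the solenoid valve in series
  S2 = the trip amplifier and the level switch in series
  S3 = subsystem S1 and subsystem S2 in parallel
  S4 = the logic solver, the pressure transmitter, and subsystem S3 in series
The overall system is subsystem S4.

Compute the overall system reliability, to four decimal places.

0.5632

Series (temperature transmitter and solenoid valve): 0.943000 × 0.725000 = 0.683675
Series (trip amplifier and level switch): 0.723000 × 0.777000 = 0.561771
Parallel ([0.683675] and [0.561771]): 1 − (1 − 0.683675)(1 − 0.561771) = 0.861377
Series (logic solver, pressure transmitter, and [0.861377]): 0.858000 × 0.762000 × 0.861377 = 0.5632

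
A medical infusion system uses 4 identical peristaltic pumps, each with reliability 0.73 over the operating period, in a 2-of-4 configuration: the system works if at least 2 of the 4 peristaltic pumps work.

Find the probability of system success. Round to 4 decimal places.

R = Σ_{i=2}^{4} C(4,i) p^i (1−p)^{4−i} with p = 0.73
C(4,2)·0.73^2·0.27^2 = 0.233090
C(4,3)·0.73^3·0.27^1 = 0.420138
C(4,4)·0.73^4·0.27^0 = 0.283982
Sum = 0.9372

0.9372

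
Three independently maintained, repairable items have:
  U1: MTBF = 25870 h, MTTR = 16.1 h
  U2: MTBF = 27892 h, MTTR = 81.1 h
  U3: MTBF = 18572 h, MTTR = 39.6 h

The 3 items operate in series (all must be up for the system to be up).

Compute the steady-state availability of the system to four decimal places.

A(U1) = MTBF/(MTBF+MTTR) = 25870/(25870+16.1) = 0.999378
A(U2) = MTBF/(MTBF+MTTR) = 27892/(27892+81.1) = 0.997101
A(U3) = MTBF/(MTBF+MTTR) = 18572/(18572+39.6) = 0.997872
Series availability: 0.999378 × 0.997101 × 0.997872 = 0.9944

0.9944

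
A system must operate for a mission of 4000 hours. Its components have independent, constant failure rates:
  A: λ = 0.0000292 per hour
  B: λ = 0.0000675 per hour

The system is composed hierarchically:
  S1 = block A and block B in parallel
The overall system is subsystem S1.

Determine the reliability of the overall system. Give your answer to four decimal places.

R(A) = exp(−0.0000292 × 4000) = 0.889763
R(B) = exp(−0.0000675 × 4000) = 0.763379
Parallel (A and B): 1 − (1 − 0.889763)(1 − 0.763379) = 0.9739

0.9739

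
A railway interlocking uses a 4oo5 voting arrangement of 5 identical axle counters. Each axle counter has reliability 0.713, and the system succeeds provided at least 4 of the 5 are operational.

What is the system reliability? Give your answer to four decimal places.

0.5551

R = Σ_{i=4}^{5} C(5,i) p^i (1−p)^{5−i} with p = 0.713
C(5,4)·0.713^4·0.287^1 = 0.370860
C(5,5)·0.713^5·0.287^0 = 0.184267
Sum = 0.5551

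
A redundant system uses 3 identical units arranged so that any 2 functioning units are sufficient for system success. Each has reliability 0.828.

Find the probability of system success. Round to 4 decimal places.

0.9214

R = Σ_{i=2}^{3} C(3,i) p^i (1−p)^{3−i} with p = 0.828
C(3,2)·0.828^2·0.172^1 = 0.353761
C(3,3)·0.828^3·0.172^0 = 0.567664
Sum = 0.9214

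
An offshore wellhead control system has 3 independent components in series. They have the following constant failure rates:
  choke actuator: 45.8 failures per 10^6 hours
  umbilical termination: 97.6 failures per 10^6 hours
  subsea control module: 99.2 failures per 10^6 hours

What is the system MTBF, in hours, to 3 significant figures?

4120

Series of exponential components: λ_sys = Σ λ_i
λ_sys = 0.0000458 + 0.0000976 + 0.0000992 = 2.4260e-04 /h
MTBF = 1 / λ_sys = 4120 h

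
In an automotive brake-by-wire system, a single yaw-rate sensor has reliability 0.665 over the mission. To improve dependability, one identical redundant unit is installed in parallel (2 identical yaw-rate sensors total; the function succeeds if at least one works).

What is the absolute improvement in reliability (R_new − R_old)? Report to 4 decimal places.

0.2228

R_before = 0.665
R_after = 1 − (1 − 0.665)^2 = 0.8878
ΔR = 0.8878 − 0.665 = 0.2228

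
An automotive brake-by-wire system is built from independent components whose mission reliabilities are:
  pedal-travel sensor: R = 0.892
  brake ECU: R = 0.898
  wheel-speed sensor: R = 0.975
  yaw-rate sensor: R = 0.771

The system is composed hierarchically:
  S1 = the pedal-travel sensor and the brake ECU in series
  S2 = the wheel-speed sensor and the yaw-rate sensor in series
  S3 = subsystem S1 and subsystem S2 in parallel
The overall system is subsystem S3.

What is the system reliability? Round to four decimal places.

Series (pedal-travel sensor and brake ECU): 0.892000 × 0.898000 = 0.801016
Series (wheel-speed sensor and yaw-rate sensor): 0.975000 × 0.771000 = 0.751725
Parallel ([0.801016] and [0.751725]): 1 − (1 − 0.801016)(1 − 0.751725) = 0.9506

0.9506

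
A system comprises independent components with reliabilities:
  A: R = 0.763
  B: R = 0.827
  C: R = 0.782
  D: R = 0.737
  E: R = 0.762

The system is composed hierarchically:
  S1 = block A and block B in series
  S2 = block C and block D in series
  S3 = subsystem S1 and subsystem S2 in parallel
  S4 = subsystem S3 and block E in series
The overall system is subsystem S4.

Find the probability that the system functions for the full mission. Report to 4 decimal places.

0.6429

Series (A and B): 0.763000 × 0.827000 = 0.631001
Series (C and D): 0.782000 × 0.737000 = 0.576334
Parallel ([0.631001] and [0.576334]): 1 − (1 − 0.631001)(1 − 0.576334) = 0.843668
Series ([0.843668] and E): 0.843668 × 0.762000 = 0.6429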